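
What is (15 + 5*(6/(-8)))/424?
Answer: 45/1696 ≈ 0.026533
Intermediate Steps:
(15 + 5*(6/(-8)))/424 = (15 + 5*(6*(-1/8)))*(1/424) = (15 + 5*(-3/4))*(1/424) = (15 - 15/4)*(1/424) = (45/4)*(1/424) = 45/1696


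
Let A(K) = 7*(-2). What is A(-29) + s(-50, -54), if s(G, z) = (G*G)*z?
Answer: -135014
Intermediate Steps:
s(G, z) = z*G² (s(G, z) = G²*z = z*G²)
A(K) = -14
A(-29) + s(-50, -54) = -14 - 54*(-50)² = -14 - 54*2500 = -14 - 135000 = -135014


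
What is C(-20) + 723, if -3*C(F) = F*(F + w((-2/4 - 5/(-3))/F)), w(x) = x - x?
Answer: 1769/3 ≈ 589.67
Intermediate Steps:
w(x) = 0
C(F) = -F**2/3 (C(F) = -F*(F + 0)/3 = -F*F/3 = -F**2/3)
C(-20) + 723 = -1/3*(-20)**2 + 723 = -1/3*400 + 723 = -400/3 + 723 = 1769/3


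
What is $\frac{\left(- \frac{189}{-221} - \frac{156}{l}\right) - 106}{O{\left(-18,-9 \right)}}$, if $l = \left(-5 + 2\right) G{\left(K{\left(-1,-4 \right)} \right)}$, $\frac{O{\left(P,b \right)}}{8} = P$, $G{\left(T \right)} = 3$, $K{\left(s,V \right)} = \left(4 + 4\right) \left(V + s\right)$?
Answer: $\frac{58219}{95472} \approx 0.6098$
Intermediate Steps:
$K{\left(s,V \right)} = 8 V + 8 s$ ($K{\left(s,V \right)} = 8 \left(V + s\right) = 8 V + 8 s$)
$O{\left(P,b \right)} = 8 P$
$l = -9$ ($l = \left(-5 + 2\right) 3 = \left(-3\right) 3 = -9$)
$\frac{\left(- \frac{189}{-221} - \frac{156}{l}\right) - 106}{O{\left(-18,-9 \right)}} = \frac{\left(- \frac{189}{-221} - \frac{156}{-9}\right) - 106}{8 \left(-18\right)} = \frac{\left(\left(-189\right) \left(- \frac{1}{221}\right) - - \frac{52}{3}\right) - 106}{-144} = \left(\left(\frac{189}{221} + \frac{52}{3}\right) - 106\right) \left(- \frac{1}{144}\right) = \left(\frac{12059}{663} - 106\right) \left(- \frac{1}{144}\right) = \left(- \frac{58219}{663}\right) \left(- \frac{1}{144}\right) = \frac{58219}{95472}$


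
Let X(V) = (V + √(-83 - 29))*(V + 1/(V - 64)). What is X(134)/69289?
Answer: 628527/2425115 + 18762*I*√7/2425115 ≈ 0.25917 + 0.020469*I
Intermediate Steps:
X(V) = (V + 1/(-64 + V))*(V + 4*I*√7) (X(V) = (V + √(-112))*(V + 1/(-64 + V)) = (V + 4*I*√7)*(V + 1/(-64 + V)) = (V + 1/(-64 + V))*(V + 4*I*√7))
X(134)/69289 = ((134 + 134³ - 64*134² + 4*I*√7 - 256*I*134*√7 + 4*I*√7*134²)/(-64 + 134))/69289 = ((134 + 2406104 - 64*17956 + 4*I*√7 - 34304*I*√7 + 4*I*√7*17956)/70)*(1/69289) = ((134 + 2406104 - 1149184 + 4*I*√7 - 34304*I*√7 + 71824*I*√7)/70)*(1/69289) = ((1257054 + 37524*I*√7)/70)*(1/69289) = (628527/35 + 18762*I*√7/35)*(1/69289) = 628527/2425115 + 18762*I*√7/2425115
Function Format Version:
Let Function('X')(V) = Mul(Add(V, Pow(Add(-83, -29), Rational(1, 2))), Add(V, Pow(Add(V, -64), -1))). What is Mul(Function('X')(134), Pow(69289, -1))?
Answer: Add(Rational(628527, 2425115), Mul(Rational(18762, 2425115), I, Pow(7, Rational(1, 2)))) ≈ Add(0.25917, Mul(0.020469, I))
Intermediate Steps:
Function('X')(V) = Mul(Add(V, Pow(Add(-64, V), -1)), Add(V, Mul(4, I, Pow(7, Rational(1, 2))))) (Function('X')(V) = Mul(Add(V, Pow(-112, Rational(1, 2))), Add(V, Pow(Add(-64, V), -1))) = Mul(Add(V, Mul(4, I, Pow(7, Rational(1, 2)))), Add(V, Pow(Add(-64, V), -1))) = Mul(Add(V, Pow(Add(-64, V), -1)), Add(V, Mul(4, I, Pow(7, Rational(1, 2))))))
Mul(Function('X')(134), Pow(69289, -1)) = Mul(Mul(Pow(Add(-64, 134), -1), Add(134, Pow(134, 3), Mul(-64, Pow(134, 2)), Mul(4, I, Pow(7, Rational(1, 2))), Mul(-256, I, 134, Pow(7, Rational(1, 2))), Mul(4, I, Pow(7, Rational(1, 2)), Pow(134, 2)))), Pow(69289, -1)) = Mul(Mul(Pow(70, -1), Add(134, 2406104, Mul(-64, 17956), Mul(4, I, Pow(7, Rational(1, 2))), Mul(-34304, I, Pow(7, Rational(1, 2))), Mul(4, I, Pow(7, Rational(1, 2)), 17956))), Rational(1, 69289)) = Mul(Mul(Rational(1, 70), Add(134, 2406104, -1149184, Mul(4, I, Pow(7, Rational(1, 2))), Mul(-34304, I, Pow(7, Rational(1, 2))), Mul(71824, I, Pow(7, Rational(1, 2))))), Rational(1, 69289)) = Mul(Mul(Rational(1, 70), Add(1257054, Mul(37524, I, Pow(7, Rational(1, 2))))), Rational(1, 69289)) = Mul(Add(Rational(628527, 35), Mul(Rational(18762, 35), I, Pow(7, Rational(1, 2)))), Rational(1, 69289)) = Add(Rational(628527, 2425115), Mul(Rational(18762, 2425115), I, Pow(7, Rational(1, 2))))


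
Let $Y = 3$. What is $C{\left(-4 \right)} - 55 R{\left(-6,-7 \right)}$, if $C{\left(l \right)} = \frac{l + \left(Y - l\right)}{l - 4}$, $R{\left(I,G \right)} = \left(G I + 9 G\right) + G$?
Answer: $\frac{12317}{8} \approx 1539.6$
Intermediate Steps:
$R{\left(I,G \right)} = 10 G + G I$ ($R{\left(I,G \right)} = \left(9 G + G I\right) + G = 10 G + G I$)
$C{\left(l \right)} = \frac{3}{-4 + l}$ ($C{\left(l \right)} = \frac{l - \left(-3 + l\right)}{l - 4} = \frac{3}{-4 + l}$)
$C{\left(-4 \right)} - 55 R{\left(-6,-7 \right)} = \frac{3}{-4 - 4} - 55 \left(- 7 \left(10 - 6\right)\right) = \frac{3}{-8} - 55 \left(\left(-7\right) 4\right) = 3 \left(- \frac{1}{8}\right) - -1540 = - \frac{3}{8} + 1540 = \frac{12317}{8}$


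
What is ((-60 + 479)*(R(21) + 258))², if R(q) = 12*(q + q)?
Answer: 101938441284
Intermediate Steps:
R(q) = 24*q (R(q) = 12*(2*q) = 24*q)
((-60 + 479)*(R(21) + 258))² = ((-60 + 479)*(24*21 + 258))² = (419*(504 + 258))² = (419*762)² = 319278² = 101938441284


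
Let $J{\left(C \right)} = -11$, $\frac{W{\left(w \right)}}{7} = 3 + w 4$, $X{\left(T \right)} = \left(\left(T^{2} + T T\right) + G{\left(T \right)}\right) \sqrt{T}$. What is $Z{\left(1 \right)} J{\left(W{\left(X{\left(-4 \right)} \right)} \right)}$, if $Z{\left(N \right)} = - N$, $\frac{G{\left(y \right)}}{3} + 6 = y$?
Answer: $11$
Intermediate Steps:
$G{\left(y \right)} = -18 + 3 y$
$X{\left(T \right)} = \sqrt{T} \left(-18 + 2 T^{2} + 3 T\right)$ ($X{\left(T \right)} = \left(\left(T^{2} + T T\right) + \left(-18 + 3 T\right)\right) \sqrt{T} = \left(\left(T^{2} + T^{2}\right) + \left(-18 + 3 T\right)\right) \sqrt{T} = \left(2 T^{2} + \left(-18 + 3 T\right)\right) \sqrt{T} = \left(-18 + 2 T^{2} + 3 T\right) \sqrt{T} = \sqrt{T} \left(-18 + 2 T^{2} + 3 T\right)$)
$W{\left(w \right)} = 21 + 28 w$ ($W{\left(w \right)} = 7 \left(3 + w 4\right) = 7 \left(3 + 4 w\right) = 21 + 28 w$)
$Z{\left(1 \right)} J{\left(W{\left(X{\left(-4 \right)} \right)} \right)} = \left(-1\right) 1 \left(-11\right) = \left(-1\right) \left(-11\right) = 11$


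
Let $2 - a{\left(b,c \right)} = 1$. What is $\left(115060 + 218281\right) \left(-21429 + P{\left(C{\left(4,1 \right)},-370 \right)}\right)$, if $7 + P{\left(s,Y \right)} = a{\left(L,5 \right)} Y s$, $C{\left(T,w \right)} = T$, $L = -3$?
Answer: $-7638842356$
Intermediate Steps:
$a{\left(b,c \right)} = 1$ ($a{\left(b,c \right)} = 2 - 1 = 1$)
$P{\left(s,Y \right)} = -7 + Y s$ ($P{\left(s,Y \right)} = -7 + 1 Y s = -7 + Y s$)
$\left(115060 + 218281\right) \left(-21429 + P{\left(C{\left(4,1 \right)},-370 \right)}\right) = \left(115060 + 218281\right) \left(-21429 - 1487\right) = 333341 \left(-21429 - 1487\right) = 333341 \left(-22916\right) = -7638842356$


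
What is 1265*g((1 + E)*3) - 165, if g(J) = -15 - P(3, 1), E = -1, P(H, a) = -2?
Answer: -16610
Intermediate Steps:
g(J) = -13 (g(J) = -15 - 1*(-2) = -15 + 2 = -13)
1265*g((1 + E)*3) - 165 = 1265*(-13) - 165 = -16445 - 165 = -16610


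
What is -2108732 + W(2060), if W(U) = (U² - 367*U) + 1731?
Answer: 1380579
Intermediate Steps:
W(U) = 1731 + U² - 367*U
-2108732 + W(2060) = -2108732 + (1731 + 2060² - 367*2060) = -2108732 + (1731 + 4243600 - 756020) = -2108732 + 3489311 = 1380579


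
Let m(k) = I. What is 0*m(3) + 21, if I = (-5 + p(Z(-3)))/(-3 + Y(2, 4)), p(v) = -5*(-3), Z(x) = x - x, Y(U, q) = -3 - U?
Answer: 21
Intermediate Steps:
Z(x) = 0
p(v) = 15
I = -5/4 (I = (-5 + 15)/(-3 + (-3 - 1*2)) = 10/(-3 + (-3 - 2)) = 10/(-3 - 5) = 10/(-8) = -⅛*10 = -5/4 ≈ -1.2500)
m(k) = -5/4
0*m(3) + 21 = 0*(-5/4) + 21 = 0 + 21 = 21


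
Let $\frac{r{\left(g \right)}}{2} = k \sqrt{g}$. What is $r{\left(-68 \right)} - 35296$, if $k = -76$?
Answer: $-35296 - 304 i \sqrt{17} \approx -35296.0 - 1253.4 i$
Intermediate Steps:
$r{\left(g \right)} = - 152 \sqrt{g}$ ($r{\left(g \right)} = 2 \left(- 76 \sqrt{g}\right) = - 152 \sqrt{g}$)
$r{\left(-68 \right)} - 35296 = - 152 \sqrt{-68} - 35296 = - 152 \cdot 2 i \sqrt{17} - 35296 = - 304 i \sqrt{17} - 35296 = -35296 - 304 i \sqrt{17}$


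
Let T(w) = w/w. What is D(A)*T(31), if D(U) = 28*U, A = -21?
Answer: -588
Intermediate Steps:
T(w) = 1
D(A)*T(31) = (28*(-21))*1 = -588*1 = -588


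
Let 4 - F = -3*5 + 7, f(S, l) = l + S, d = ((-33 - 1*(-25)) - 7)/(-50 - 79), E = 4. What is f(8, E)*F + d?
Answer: 6197/43 ≈ 144.12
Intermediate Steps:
d = 5/43 (d = ((-33 + 25) - 7)/(-129) = (-8 - 7)*(-1/129) = -15*(-1/129) = 5/43 ≈ 0.11628)
f(S, l) = S + l
F = 12 (F = 4 - (-3*5 + 7) = 4 - (-15 + 7) = 4 - 1*(-8) = 4 + 8 = 12)
f(8, E)*F + d = (8 + 4)*12 + 5/43 = 12*12 + 5/43 = 144 + 5/43 = 6197/43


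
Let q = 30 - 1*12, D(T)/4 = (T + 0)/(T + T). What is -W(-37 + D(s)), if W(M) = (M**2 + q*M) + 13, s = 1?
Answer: -608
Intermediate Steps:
D(T) = 2 (D(T) = 4*((T + 0)/(T + T)) = 4*(T/((2*T))) = 4*(T*(1/(2*T))) = 4*(1/2) = 2)
q = 18 (q = 30 - 12 = 18)
W(M) = 13 + M**2 + 18*M (W(M) = (M**2 + 18*M) + 13 = 13 + M**2 + 18*M)
-W(-37 + D(s)) = -(13 + (-37 + 2)**2 + 18*(-37 + 2)) = -(13 + (-35)**2 + 18*(-35)) = -(13 + 1225 - 630) = -1*608 = -608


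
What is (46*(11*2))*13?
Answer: 13156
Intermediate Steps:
(46*(11*2))*13 = (46*22)*13 = 1012*13 = 13156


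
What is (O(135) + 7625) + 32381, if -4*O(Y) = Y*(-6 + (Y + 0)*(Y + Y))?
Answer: -1189979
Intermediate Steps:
O(Y) = -Y*(-6 + 2*Y**2)/4 (O(Y) = -Y*(-6 + (Y + 0)*(Y + Y))/4 = -Y*(-6 + Y*(2*Y))/4 = -Y*(-6 + 2*Y**2)/4)
(O(135) + 7625) + 32381 = ((1/2)*135*(3 - 1*135**2) + 7625) + 32381 = ((1/2)*135*(3 - 1*18225) + 7625) + 32381 = ((1/2)*135*(3 - 18225) + 7625) + 32381 = ((1/2)*135*(-18222) + 7625) + 32381 = (-1229985 + 7625) + 32381 = -1222360 + 32381 = -1189979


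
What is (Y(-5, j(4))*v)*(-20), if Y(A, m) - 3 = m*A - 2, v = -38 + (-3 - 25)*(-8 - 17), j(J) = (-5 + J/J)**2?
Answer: 1045960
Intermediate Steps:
j(J) = 16 (j(J) = (-5 + 1)**2 = (-4)**2 = 16)
v = 662 (v = -38 - 28*(-25) = -38 + 700 = 662)
Y(A, m) = 1 + A*m (Y(A, m) = 3 + (m*A - 2) = 3 + (A*m - 2) = 3 + (-2 + A*m) = 1 + A*m)
(Y(-5, j(4))*v)*(-20) = ((1 - 5*16)*662)*(-20) = ((1 - 80)*662)*(-20) = -79*662*(-20) = -52298*(-20) = 1045960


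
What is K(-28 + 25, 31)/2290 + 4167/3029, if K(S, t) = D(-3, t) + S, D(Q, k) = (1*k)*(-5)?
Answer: 4531924/3468205 ≈ 1.3067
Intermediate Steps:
D(Q, k) = -5*k (D(Q, k) = k*(-5) = -5*k)
K(S, t) = S - 5*t (K(S, t) = -5*t + S = S - 5*t)
K(-28 + 25, 31)/2290 + 4167/3029 = ((-28 + 25) - 5*31)/2290 + 4167/3029 = (-3 - 155)*(1/2290) + 4167*(1/3029) = -158*1/2290 + 4167/3029 = -79/1145 + 4167/3029 = 4531924/3468205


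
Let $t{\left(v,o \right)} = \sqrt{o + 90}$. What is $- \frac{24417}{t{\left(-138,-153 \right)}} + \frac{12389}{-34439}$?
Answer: $- \frac{12389}{34439} + \frac{8139 i \sqrt{7}}{7} \approx -0.35974 + 3076.3 i$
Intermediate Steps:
$t{\left(v,o \right)} = \sqrt{90 + o}$
$- \frac{24417}{t{\left(-138,-153 \right)}} + \frac{12389}{-34439} = - \frac{24417}{\sqrt{90 - 153}} + \frac{12389}{-34439} = - \frac{24417}{\sqrt{-63}} + 12389 \left(- \frac{1}{34439}\right) = - \frac{24417}{3 i \sqrt{7}} - \frac{12389}{34439} = - 24417 \left(- \frac{i \sqrt{7}}{21}\right) - \frac{12389}{34439} = \frac{8139 i \sqrt{7}}{7} - \frac{12389}{34439} = - \frac{12389}{34439} + \frac{8139 i \sqrt{7}}{7}$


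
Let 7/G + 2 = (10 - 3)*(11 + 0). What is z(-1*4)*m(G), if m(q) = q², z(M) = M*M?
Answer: 784/5625 ≈ 0.13938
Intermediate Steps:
G = 7/75 (G = 7/(-2 + (10 - 3)*(11 + 0)) = 7/(-2 + 7*11) = 7/(-2 + 77) = 7/75 ≈ 0.093333)
z(M) = M²
z(-1*4)*m(G) = (-1*4)²*(7/75)² = (-4)²*(49/5625) = 16*(49/5625) = 784/5625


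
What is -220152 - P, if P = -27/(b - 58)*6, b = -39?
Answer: -21354906/97 ≈ -2.2015e+5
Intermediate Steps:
P = 162/97 (P = -27/(-39 - 58)*6 = -27/(-97)*6 = -27*(-1/97)*6 = (27/97)*6 = 162/97 ≈ 1.6701)
-220152 - P = -220152 - 1*162/97 = -220152 - 162/97 = -21354906/97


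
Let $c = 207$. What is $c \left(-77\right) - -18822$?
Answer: $2883$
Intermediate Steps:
$c \left(-77\right) - -18822 = 207 \left(-77\right) - -18822 = -15939 + 18822 = 2883$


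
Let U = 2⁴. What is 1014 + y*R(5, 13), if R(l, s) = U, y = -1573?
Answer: -24154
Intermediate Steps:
U = 16
R(l, s) = 16
1014 + y*R(5, 13) = 1014 - 1573*16 = 1014 - 25168 = -24154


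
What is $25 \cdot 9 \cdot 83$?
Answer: $18675$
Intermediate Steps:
$25 \cdot 9 \cdot 83 = 225 \cdot 83 = 18675$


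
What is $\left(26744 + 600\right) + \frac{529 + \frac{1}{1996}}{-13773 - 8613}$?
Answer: $\frac{1221796020979}{44682456} \approx 27344.0$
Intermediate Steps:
$\left(26744 + 600\right) + \frac{529 + \frac{1}{1996}}{-13773 - 8613} = 27344 + \frac{529 + \frac{1}{1996}}{-22386} = 27344 + \frac{1055885}{1996} \left(- \frac{1}{22386}\right) = 27344 - \frac{1055885}{44682456} = \frac{1221796020979}{44682456}$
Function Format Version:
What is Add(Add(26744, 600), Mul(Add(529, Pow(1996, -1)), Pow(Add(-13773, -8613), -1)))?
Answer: Rational(1221796020979, 44682456) ≈ 27344.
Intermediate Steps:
Add(Add(26744, 600), Mul(Add(529, Pow(1996, -1)), Pow(Add(-13773, -8613), -1))) = Add(27344, Mul(Add(529, Rational(1, 1996)), Pow(-22386, -1))) = Add(27344, Mul(Rational(1055885, 1996), Rational(-1, 22386))) = Add(27344, Rational(-1055885, 44682456)) = Rational(1221796020979, 44682456)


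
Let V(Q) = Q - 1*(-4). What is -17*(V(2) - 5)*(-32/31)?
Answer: 544/31 ≈ 17.548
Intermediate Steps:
V(Q) = 4 + Q (V(Q) = Q + 4 = 4 + Q)
-17*(V(2) - 5)*(-32/31) = -17*((4 + 2) - 5)*(-32/31) = -17*(6 - 5)*(-32*1/31) = -17*(-32)/31 = -17*(-32/31) = 544/31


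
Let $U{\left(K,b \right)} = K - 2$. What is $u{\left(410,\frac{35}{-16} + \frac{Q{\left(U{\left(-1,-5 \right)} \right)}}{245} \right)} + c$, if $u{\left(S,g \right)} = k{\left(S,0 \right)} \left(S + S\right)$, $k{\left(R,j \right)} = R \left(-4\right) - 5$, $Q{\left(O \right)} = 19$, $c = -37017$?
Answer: $-1385917$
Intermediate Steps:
$U{\left(K,b \right)} = -2 + K$
$k{\left(R,j \right)} = -5 - 4 R$ ($k{\left(R,j \right)} = - 4 R - 5 = -5 - 4 R$)
$u{\left(S,g \right)} = 2 S \left(-5 - 4 S\right)$ ($u{\left(S,g \right)} = \left(-5 - 4 S\right) \left(S + S\right) = \left(-5 - 4 S\right) 2 S = 2 S \left(-5 - 4 S\right)$)
$u{\left(410,\frac{35}{-16} + \frac{Q{\left(U{\left(-1,-5 \right)} \right)}}{245} \right)} + c = \left(-2\right) 410 \left(5 + 4 \cdot 410\right) - 37017 = \left(-2\right) 410 \left(5 + 1640\right) - 37017 = \left(-2\right) 410 \cdot 1645 - 37017 = -1348900 - 37017 = -1385917$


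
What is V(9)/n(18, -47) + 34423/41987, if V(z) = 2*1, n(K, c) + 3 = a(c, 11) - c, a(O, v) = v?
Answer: 179749/209935 ≈ 0.85621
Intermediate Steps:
n(K, c) = 8 - c (n(K, c) = -3 + (11 - c) = 8 - c)
V(z) = 2
V(9)/n(18, -47) + 34423/41987 = 2/(8 - 1*(-47)) + 34423/41987 = 2/(8 + 47) + 34423*(1/41987) = 2/55 + 34423/41987 = 179749/209935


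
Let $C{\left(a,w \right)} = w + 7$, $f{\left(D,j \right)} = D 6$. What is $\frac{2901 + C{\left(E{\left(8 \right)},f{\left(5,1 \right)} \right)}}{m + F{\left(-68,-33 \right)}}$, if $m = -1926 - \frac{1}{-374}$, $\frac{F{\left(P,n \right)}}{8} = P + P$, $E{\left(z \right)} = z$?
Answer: $- \frac{1098812}{1127235} \approx -0.97478$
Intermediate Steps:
$f{\left(D,j \right)} = 6 D$
$F{\left(P,n \right)} = 16 P$ ($F{\left(P,n \right)} = 8 \left(P + P\right) = 8 \cdot 2 P = 16 P$)
$m = - \frac{720323}{374}$ ($m = -1926 - - \frac{1}{374} = -1926 + \frac{1}{374} = - \frac{720323}{374} \approx -1926.0$)
$C{\left(a,w \right)} = 7 + w$
$\frac{2901 + C{\left(E{\left(8 \right)},f{\left(5,1 \right)} \right)}}{m + F{\left(-68,-33 \right)}} = \frac{2901 + \left(7 + 6 \cdot 5\right)}{- \frac{720323}{374} + 16 \left(-68\right)} = \frac{2901 + \left(7 + 30\right)}{- \frac{720323}{374} - 1088} = \frac{2901 + 37}{- \frac{1127235}{374}} = 2938 \left(- \frac{374}{1127235}\right) = - \frac{1098812}{1127235}$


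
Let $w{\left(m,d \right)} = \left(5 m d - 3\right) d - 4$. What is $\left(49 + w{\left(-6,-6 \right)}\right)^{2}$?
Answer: $1034289$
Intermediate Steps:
$w{\left(m,d \right)} = -4 + d \left(-3 + 5 d m\right)$ ($w{\left(m,d \right)} = \left(5 d m - 3\right) d - 4 = \left(-3 + 5 d m\right) d - 4 = d \left(-3 + 5 d m\right) - 4 = -4 + d \left(-3 + 5 d m\right)$)
$\left(49 + w{\left(-6,-6 \right)}\right)^{2} = \left(49 - \left(-14 + 1080\right)\right)^{2} = \left(49 + \left(-4 + 18 + 5 \left(-6\right) 36\right)\right)^{2} = \left(49 - 1066\right)^{2} = \left(-1017\right)^{2} = 1034289$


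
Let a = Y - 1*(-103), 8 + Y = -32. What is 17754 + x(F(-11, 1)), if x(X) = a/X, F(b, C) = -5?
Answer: 88707/5 ≈ 17741.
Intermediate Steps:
Y = -40 (Y = -8 - 32 = -40)
a = 63 (a = -40 - 1*(-103) = -40 + 103 = 63)
x(X) = 63/X
17754 + x(F(-11, 1)) = 17754 + 63/(-5) = 17754 + 63*(-⅕) = 17754 - 63/5 = 88707/5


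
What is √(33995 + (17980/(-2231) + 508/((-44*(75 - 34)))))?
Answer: √34408100770938818/1006181 ≈ 184.35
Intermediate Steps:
√(33995 + (17980/(-2231) + 508/((-44*(75 - 34))))) = √(33995 + (17980*(-1/2231) + 508/((-44*41)))) = √(33995 + (-17980/2231 + 508/(-1804))) = √(33995 + (-17980/2231 + 508*(-1/1804))) = √(33995 + (-17980/2231 - 127/451)) = √(33995 - 8392317/1006181) = √(34196730778/1006181) = √34408100770938818/1006181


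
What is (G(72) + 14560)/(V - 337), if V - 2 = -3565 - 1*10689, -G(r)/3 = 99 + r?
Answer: -14047/14589 ≈ -0.96285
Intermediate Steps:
G(r) = -297 - 3*r (G(r) = -3*(99 + r) = -297 - 3*r)
V = -14252 (V = 2 + (-3565 - 1*10689) = 2 + (-3565 - 10689) = 2 - 14254 = -14252)
(G(72) + 14560)/(V - 337) = ((-297 - 3*72) + 14560)/(-14252 - 337) = ((-297 - 216) + 14560)/(-14589) = (-513 + 14560)*(-1/14589) = 14047*(-1/14589) = -14047/14589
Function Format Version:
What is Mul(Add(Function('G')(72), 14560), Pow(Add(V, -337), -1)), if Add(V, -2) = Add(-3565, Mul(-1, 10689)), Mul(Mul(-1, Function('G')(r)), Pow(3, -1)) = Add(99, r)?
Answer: Rational(-14047, 14589) ≈ -0.96285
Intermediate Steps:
Function('G')(r) = Add(-297, Mul(-3, r)) (Function('G')(r) = Mul(-3, Add(99, r)) = Add(-297, Mul(-3, r)))
V = -14252 (V = Add(2, Add(-3565, Mul(-1, 10689))) = Add(2, Add(-3565, -10689)) = Add(2, -14254) = -14252)
Mul(Add(Function('G')(72), 14560), Pow(Add(V, -337), -1)) = Mul(Add(Add(-297, Mul(-3, 72)), 14560), Pow(Add(-14252, -337), -1)) = Mul(Add(Add(-297, -216), 14560), Pow(-14589, -1)) = Mul(Add(-513, 14560), Rational(-1, 14589)) = Mul(14047, Rational(-1, 14589)) = Rational(-14047, 14589)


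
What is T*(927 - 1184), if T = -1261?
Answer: 324077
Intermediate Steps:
T*(927 - 1184) = -1261*(927 - 1184) = -1261*(-257) = 324077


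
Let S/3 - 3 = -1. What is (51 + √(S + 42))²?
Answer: 2649 + 408*√3 ≈ 3355.7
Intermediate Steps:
S = 6 (S = 9 + 3*(-1) = 9 - 3 = 6)
(51 + √(S + 42))² = (51 + √(6 + 42))² = (51 + √48)² = (51 + 4*√3)²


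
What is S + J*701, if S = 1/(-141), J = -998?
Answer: -98643319/141 ≈ -6.9960e+5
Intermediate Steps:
S = -1/141 ≈ -0.0070922
S + J*701 = -1/141 - 998*701 = -1/141 - 699598 = -98643319/141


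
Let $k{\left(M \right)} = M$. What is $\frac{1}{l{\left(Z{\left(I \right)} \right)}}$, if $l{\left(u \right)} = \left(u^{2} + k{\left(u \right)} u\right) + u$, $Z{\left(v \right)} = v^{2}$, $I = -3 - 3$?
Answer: $\frac{1}{2628} \approx 0.00038052$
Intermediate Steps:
$I = -6$
$l{\left(u \right)} = u + 2 u^{2}$ ($l{\left(u \right)} = \left(u^{2} + u u\right) + u = \left(u^{2} + u^{2}\right) + u = 2 u^{2} + u = u + 2 u^{2}$)
$\frac{1}{l{\left(Z{\left(I \right)} \right)}} = \frac{1}{\left(-6\right)^{2} \left(1 + 2 \left(-6\right)^{2}\right)} = \frac{1}{36 \left(1 + 2 \cdot 36\right)} = \frac{1}{36 \left(1 + 72\right)} = \frac{1}{36 \cdot 73} = \frac{1}{2628}$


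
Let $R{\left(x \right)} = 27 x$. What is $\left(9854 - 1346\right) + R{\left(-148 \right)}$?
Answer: $4512$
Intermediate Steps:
$\left(9854 - 1346\right) + R{\left(-148 \right)} = \left(9854 - 1346\right) + 27 \left(-148\right) = 8508 - 3996 = 4512$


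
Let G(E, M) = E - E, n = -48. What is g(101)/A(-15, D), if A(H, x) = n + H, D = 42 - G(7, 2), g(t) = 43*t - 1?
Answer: -4342/63 ≈ -68.921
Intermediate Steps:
G(E, M) = 0
g(t) = -1 + 43*t
D = 42 (D = 42 - 1*0 = 42 + 0 = 42)
A(H, x) = -48 + H
g(101)/A(-15, D) = (-1 + 43*101)/(-48 - 15) = (-1 + 4343)/(-63) = 4342*(-1/63) = -4342/63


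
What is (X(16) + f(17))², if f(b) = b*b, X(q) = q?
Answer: 93025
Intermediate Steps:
f(b) = b²
(X(16) + f(17))² = (16 + 17²)² = (16 + 289)² = 305² = 93025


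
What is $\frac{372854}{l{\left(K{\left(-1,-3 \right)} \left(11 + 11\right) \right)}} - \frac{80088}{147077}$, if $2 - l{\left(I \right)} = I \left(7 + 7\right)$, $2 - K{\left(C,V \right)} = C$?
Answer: $- \frac{27456044447}{67802497} \approx -404.94$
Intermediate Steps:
$K{\left(C,V \right)} = 2 - C$
$l{\left(I \right)} = 2 - 14 I$ ($l{\left(I \right)} = 2 - I \left(7 + 7\right) = 2 - I 14 = 2 - 14 I$)
$\frac{372854}{l{\left(K{\left(-1,-3 \right)} \left(11 + 11\right) \right)}} - \frac{80088}{147077} = \frac{372854}{2 - 14 \left(2 - -1\right) \left(11 + 11\right)} - \frac{80088}{147077} = \frac{372854}{2 - 14 \left(2 + 1\right) 22} - \frac{80088}{147077} = \frac{372854}{2 - 14 \cdot 3 \cdot 22} - \frac{80088}{147077} = \frac{372854}{2 - 924} - \frac{80088}{147077} = \frac{372854}{-922} - \frac{80088}{147077} = 372854 \left(- \frac{1}{922}\right) - \frac{80088}{147077} = - \frac{186427}{461} - \frac{80088}{147077} = - \frac{27456044447}{67802497}$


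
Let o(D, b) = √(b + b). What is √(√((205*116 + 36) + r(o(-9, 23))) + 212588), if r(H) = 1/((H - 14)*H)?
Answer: √(212588 + √(23816 - √46/(46*(14 - √46)))) ≈ 461.24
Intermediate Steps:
o(D, b) = √2*√b (o(D, b) = √(2*b) = √2*√b)
r(H) = 1/(H*(-14 + H)) (r(H) = 1/((-14 + H)*H) = 1/(H*(-14 + H)))
√(√((205*116 + 36) + r(o(-9, 23))) + 212588) = √(√((205*116 + 36) + 1/(((√2*√23))*(-14 + √2*√23))) + 212588) = √(√((23780 + 36) + 1/((√46)*(-14 + √46))) + 212588) = √(√(23816 + (√46/46)/(-14 + √46)) + 212588) = √(√(23816 + √46/(46*(-14 + √46))) + 212588) = √(212588 + √(23816 + √46/(46*(-14 + √46))))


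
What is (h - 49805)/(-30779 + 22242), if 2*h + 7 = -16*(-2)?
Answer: 99585/17074 ≈ 5.8326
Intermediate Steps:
h = 25/2 (h = -7/2 + (-16*(-2))/2 = -7/2 + (½)*32 = -7/2 + 16 = 25/2 ≈ 12.500)
(h - 49805)/(-30779 + 22242) = (25/2 - 49805)/(-30779 + 22242) = -99585/2/(-8537) = -99585/2*(-1/8537) = 99585/17074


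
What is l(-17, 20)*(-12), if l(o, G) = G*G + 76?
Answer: -5712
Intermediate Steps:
l(o, G) = 76 + G² (l(o, G) = G² + 76 = 76 + G²)
l(-17, 20)*(-12) = (76 + 20²)*(-12) = (76 + 400)*(-12) = 476*(-12) = -5712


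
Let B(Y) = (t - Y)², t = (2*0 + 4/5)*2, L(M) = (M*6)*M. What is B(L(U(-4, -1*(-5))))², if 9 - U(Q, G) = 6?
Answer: 4711998736/625 ≈ 7.5392e+6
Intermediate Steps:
U(Q, G) = 3 (U(Q, G) = 9 - 1*6 = 9 - 6 = 3)
L(M) = 6*M² (L(M) = (6*M)*M = 6*M²)
t = 8/5 (t = (0 + 4*(⅕))*2 = (0 + ⅘)*2 = (⅘)*2 = 8/5 ≈ 1.6000)
B(Y) = (8/5 - Y)²
B(L(U(-4, -1*(-5))))² = ((-8 + 5*(6*3²))²/25)² = ((-8 + 5*(6*9))²/25)² = ((-8 + 5*54)²/25)² = ((-8 + 270)²/25)² = ((1/25)*262²)² = ((1/25)*68644)² = (68644/25)² = 4711998736/625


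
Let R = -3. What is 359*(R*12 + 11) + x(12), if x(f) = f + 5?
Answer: -8958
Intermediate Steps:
x(f) = 5 + f
359*(R*12 + 11) + x(12) = 359*(-3*12 + 11) + (5 + 12) = 359*(-36 + 11) + 17 = 359*(-25) + 17 = -8975 + 17 = -8958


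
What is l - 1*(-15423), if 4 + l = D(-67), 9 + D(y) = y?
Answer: 15343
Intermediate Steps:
D(y) = -9 + y
l = -80 (l = -4 + (-9 - 67) = -4 - 76 = -80)
l - 1*(-15423) = -80 - 1*(-15423) = -80 + 15423 = 15343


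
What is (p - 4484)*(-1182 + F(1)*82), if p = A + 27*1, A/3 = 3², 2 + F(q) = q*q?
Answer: 5599520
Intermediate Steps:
F(q) = -2 + q² (F(q) = -2 + q*q = -2 + q²)
A = 27 (A = 3*3² = 3*9 = 27)
p = 54 (p = 27 + 27*1 = 27 + 27 = 54)
(p - 4484)*(-1182 + F(1)*82) = (54 - 4484)*(-1182 + (-2 + 1²)*82) = -4430*(-1182 + (-2 + 1)*82) = -4430*(-1182 - 1*82) = -4430*(-1182 - 82) = -4430*(-1264) = 5599520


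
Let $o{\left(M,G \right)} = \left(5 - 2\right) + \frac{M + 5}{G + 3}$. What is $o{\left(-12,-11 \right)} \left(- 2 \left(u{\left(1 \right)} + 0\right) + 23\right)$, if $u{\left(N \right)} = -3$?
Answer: $\frac{899}{8} \approx 112.38$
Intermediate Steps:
$o{\left(M,G \right)} = 3 + \frac{5 + M}{3 + G}$
$o{\left(-12,-11 \right)} \left(- 2 \left(u{\left(1 \right)} + 0\right) + 23\right) = \frac{14 - 12 + 3 \left(-11\right)}{3 - 11} \left(- 2 \left(-3 + 0\right) + 23\right) = \frac{14 - 12 - 33}{-8} \left(\left(-2\right) \left(-3\right) + 23\right) = \left(- \frac{1}{8}\right) \left(-31\right) \left(6 + 23\right) = \frac{31}{8} \cdot 29 = \frac{899}{8}$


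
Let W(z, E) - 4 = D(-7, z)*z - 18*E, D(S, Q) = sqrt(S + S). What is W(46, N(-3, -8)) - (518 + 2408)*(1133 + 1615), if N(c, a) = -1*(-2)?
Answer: -8040680 + 46*I*sqrt(14) ≈ -8.0407e+6 + 172.12*I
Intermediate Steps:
N(c, a) = 2
D(S, Q) = sqrt(2)*sqrt(S) (D(S, Q) = sqrt(2*S) = sqrt(2)*sqrt(S))
W(z, E) = 4 - 18*E + I*z*sqrt(14) (W(z, E) = 4 + ((sqrt(2)*sqrt(-7))*z - 18*E) = 4 + ((sqrt(2)*(I*sqrt(7)))*z - 18*E) = 4 + ((I*sqrt(14))*z - 18*E) = 4 + (I*z*sqrt(14) - 18*E) = 4 + (-18*E + I*z*sqrt(14)) = 4 - 18*E + I*z*sqrt(14))
W(46, N(-3, -8)) - (518 + 2408)*(1133 + 1615) = (4 - 18*2 + I*46*sqrt(14)) - (518 + 2408)*(1133 + 1615) = (4 - 36 + 46*I*sqrt(14)) - 2926*2748 = (-32 + 46*I*sqrt(14)) - 1*8040648 = (-32 + 46*I*sqrt(14)) - 8040648 = -8040680 + 46*I*sqrt(14)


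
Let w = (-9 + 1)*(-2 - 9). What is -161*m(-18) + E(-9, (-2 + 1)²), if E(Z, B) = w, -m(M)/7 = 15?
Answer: 16993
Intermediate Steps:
m(M) = -105 (m(M) = -7*15 = -105)
w = 88 (w = -8*(-11) = 88)
E(Z, B) = 88
-161*m(-18) + E(-9, (-2 + 1)²) = -161*(-105) + 88 = 16905 + 88 = 16993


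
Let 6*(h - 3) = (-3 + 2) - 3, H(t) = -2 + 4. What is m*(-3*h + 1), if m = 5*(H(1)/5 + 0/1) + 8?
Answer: -60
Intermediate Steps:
H(t) = 2
h = 7/3 (h = 3 + ((-3 + 2) - 3)/6 = 3 + (-1 - 3)/6 = 3 + (⅙)*(-4) = 3 - ⅔ = 7/3 ≈ 2.3333)
m = 10 (m = 5*(2/5 + 0/1) + 8 = 5*(2*(⅕) + 0*1) + 8 = 5*(⅖ + 0) + 8 = 5*(⅖) + 8 = 2 + 8 = 10)
m*(-3*h + 1) = 10*(-3*7/3 + 1) = 10*(-7 + 1) = 10*(-6) = -60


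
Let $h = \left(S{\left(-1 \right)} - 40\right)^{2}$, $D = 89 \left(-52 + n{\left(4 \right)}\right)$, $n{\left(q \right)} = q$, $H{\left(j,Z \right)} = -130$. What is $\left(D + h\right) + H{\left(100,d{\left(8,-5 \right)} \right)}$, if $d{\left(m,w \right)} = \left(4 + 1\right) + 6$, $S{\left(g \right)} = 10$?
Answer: $-3502$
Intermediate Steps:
$d{\left(m,w \right)} = 11$ ($d{\left(m,w \right)} = 5 + 6 = 11$)
$D = -4272$ ($D = 89 \left(-52 + 4\right) = 89 \left(-48\right) = -4272$)
$h = 900$ ($h = \left(10 - 40\right)^{2} = \left(-30\right)^{2} = 900$)
$\left(D + h\right) + H{\left(100,d{\left(8,-5 \right)} \right)} = \left(-4272 + 900\right) - 130 = -3372 - 130 = -3502$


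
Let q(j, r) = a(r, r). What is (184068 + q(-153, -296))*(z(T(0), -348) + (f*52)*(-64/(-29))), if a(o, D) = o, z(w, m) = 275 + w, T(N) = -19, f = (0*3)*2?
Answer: 47045632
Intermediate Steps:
f = 0 (f = 0*2 = 0)
q(j, r) = r
(184068 + q(-153, -296))*(z(T(0), -348) + (f*52)*(-64/(-29))) = (184068 - 296)*((275 - 19) + (0*52)*(-64/(-29))) = 183772*(256 + 0*(-64*(-1/29))) = 183772*(256 + 0*(64/29)) = 183772*(256 + 0) = 183772*256 = 47045632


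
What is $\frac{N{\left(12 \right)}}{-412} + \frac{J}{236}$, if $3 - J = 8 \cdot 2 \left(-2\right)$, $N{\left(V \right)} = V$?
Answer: $\frac{2897}{24308} \approx 0.11918$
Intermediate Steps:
$J = 35$ ($J = 3 - 8 \cdot 2 \left(-2\right) = 3 - 16 \left(-2\right) = 3 - -32 = 3 + 32 = 35$)
$\frac{N{\left(12 \right)}}{-412} + \frac{J}{236} = \frac{12}{-412} + \frac{35}{236} = 12 \left(- \frac{1}{412}\right) + 35 \cdot \frac{1}{236} = - \frac{3}{103} + \frac{35}{236} = \frac{2897}{24308}$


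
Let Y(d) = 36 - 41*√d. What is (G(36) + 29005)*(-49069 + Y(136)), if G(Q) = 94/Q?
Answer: -25601943521/18 - 21407617*√34/9 ≈ -1.4362e+9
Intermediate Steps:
Y(d) = 36 - 41*√d
(G(36) + 29005)*(-49069 + Y(136)) = (94/36 + 29005)*(-49069 + (36 - 82*√34)) = (94*(1/36) + 29005)*(-49069 + (36 - 82*√34)) = (47/18 + 29005)*(-49069 + (36 - 82*√34)) = 522137*(-49033 - 82*√34)/18 = -25601943521/18 - 21407617*√34/9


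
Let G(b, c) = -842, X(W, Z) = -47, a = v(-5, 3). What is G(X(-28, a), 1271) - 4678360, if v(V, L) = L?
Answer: -4679202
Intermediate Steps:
a = 3
G(X(-28, a), 1271) - 4678360 = -842 - 4678360 = -4679202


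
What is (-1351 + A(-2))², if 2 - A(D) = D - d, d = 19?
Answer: 1763584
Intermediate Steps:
A(D) = 21 - D (A(D) = 2 - (D - 1*19) = 2 - (D - 19) = 2 - (-19 + D) = 2 + (19 - D) = 21 - D)
(-1351 + A(-2))² = (-1351 + (21 - 1*(-2)))² = (-1351 + (21 + 2))² = (-1351 + 23)² = (-1328)² = 1763584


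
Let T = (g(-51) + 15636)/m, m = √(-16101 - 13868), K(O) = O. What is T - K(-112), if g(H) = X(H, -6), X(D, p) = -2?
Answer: 112 - 15634*I*√29969/29969 ≈ 112.0 - 90.31*I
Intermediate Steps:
g(H) = -2
m = I*√29969 (m = √(-29969) = I*√29969 ≈ 173.12*I)
T = -15634*I*√29969/29969 (T = (-2 + 15636)/((I*√29969)) = 15634*(-I*√29969/29969) = -15634*I*√29969/29969 ≈ -90.31*I)
T - K(-112) = -15634*I*√29969/29969 - 1*(-112) = -15634*I*√29969/29969 + 112 = 112 - 15634*I*√29969/29969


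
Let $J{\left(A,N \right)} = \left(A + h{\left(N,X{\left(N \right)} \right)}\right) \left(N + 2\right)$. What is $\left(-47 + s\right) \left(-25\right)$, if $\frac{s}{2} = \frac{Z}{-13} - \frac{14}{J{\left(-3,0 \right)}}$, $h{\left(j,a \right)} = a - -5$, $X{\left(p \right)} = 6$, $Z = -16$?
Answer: $\frac{60175}{52} \approx 1157.2$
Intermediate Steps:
$h{\left(j,a \right)} = 5 + a$ ($h{\left(j,a \right)} = a + 5 = 5 + a$)
$J{\left(A,N \right)} = \left(2 + N\right) \left(11 + A\right)$ ($J{\left(A,N \right)} = \left(A + \left(5 + 6\right)\right) \left(N + 2\right) = \left(A + 11\right) \left(2 + N\right) = \left(11 + A\right) \left(2 + N\right) = \left(2 + N\right) \left(11 + A\right)$)
$s = \frac{37}{52}$ ($s = 2 \left(- \frac{16}{-13} - \frac{14}{22 + 2 \left(-3\right) + 11 \cdot 0 - 0}\right) = 2 \left(\left(-16\right) \left(- \frac{1}{13}\right) - \frac{14}{22 - 6 + 0 + 0}\right) = 2 \left(\frac{16}{13} - \frac{14}{16}\right) = 2 \left(\frac{16}{13} - \frac{7}{8}\right) = 2 \cdot \frac{37}{104} = \frac{37}{52} \approx 0.71154$)
$\left(-47 + s\right) \left(-25\right) = \left(-47 + \frac{37}{52}\right) \left(-25\right) = \left(- \frac{2407}{52}\right) \left(-25\right) = \frac{60175}{52}$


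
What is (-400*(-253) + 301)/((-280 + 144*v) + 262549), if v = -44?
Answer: 101501/255933 ≈ 0.39659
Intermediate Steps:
(-400*(-253) + 301)/((-280 + 144*v) + 262549) = (-400*(-253) + 301)/((-280 + 144*(-44)) + 262549) = (101200 + 301)/((-280 - 6336) + 262549) = 101501/(-6616 + 262549) = 101501/255933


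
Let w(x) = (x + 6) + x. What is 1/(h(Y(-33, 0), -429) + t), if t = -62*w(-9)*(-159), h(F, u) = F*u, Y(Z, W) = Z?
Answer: -1/104139 ≈ -9.6025e-6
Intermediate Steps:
w(x) = 6 + 2*x (w(x) = (6 + x) + x = 6 + 2*x)
t = -118296 (t = -62*(6 + 2*(-9))*(-159) = -62*(6 - 18)*(-159) = -62*(-12)*(-159) = 744*(-159) = -118296)
1/(h(Y(-33, 0), -429) + t) = 1/(-33*(-429) - 118296) = 1/(14157 - 118296) = 1/(-104139) = -1/104139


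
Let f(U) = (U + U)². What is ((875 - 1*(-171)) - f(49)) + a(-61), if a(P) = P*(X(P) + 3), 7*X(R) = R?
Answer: -57466/7 ≈ -8209.4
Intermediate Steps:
X(R) = R/7
a(P) = P*(3 + P/7) (a(P) = P*(P/7 + 3) = P*(3 + P/7))
f(U) = 4*U² (f(U) = (2*U)² = 4*U²)
((875 - 1*(-171)) - f(49)) + a(-61) = ((875 - 1*(-171)) - 4*49²) + (⅐)*(-61)*(21 - 61) = ((875 + 171) - 4*2401) + (⅐)*(-61)*(-40) = (1046 - 1*9604) + 2440/7 = (1046 - 9604) + 2440/7 = -8558 + 2440/7 = -57466/7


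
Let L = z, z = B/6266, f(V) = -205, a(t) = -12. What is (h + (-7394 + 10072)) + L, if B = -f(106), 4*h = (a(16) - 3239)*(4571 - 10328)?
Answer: 58670811037/12532 ≈ 4.6817e+6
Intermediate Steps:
h = 18716007/4 (h = ((-12 - 3239)*(4571 - 10328))/4 = (-3251*(-5757))/4 = (¼)*18716007 = 18716007/4 ≈ 4.6790e+6)
B = 205 (B = -1*(-205) = 205)
z = 205/6266 ≈ 0.032716
L = 205/6266 ≈ 0.032716
(h + (-7394 + 10072)) + L = (18716007/4 + (-7394 + 10072)) + 205/6266 = (18716007/4 + 2678) + 205/6266 = 18726719/4 + 205/6266 = 58670811037/12532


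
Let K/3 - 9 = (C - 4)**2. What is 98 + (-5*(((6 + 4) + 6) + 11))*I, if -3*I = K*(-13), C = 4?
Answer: -15697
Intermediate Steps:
K = 27 (K = 27 + 3*(4 - 4)**2 = 27 + 3*0**2 = 27 + 3*0 = 27 + 0 = 27)
I = 117 (I = -9*(-13) = -1/3*(-351) = 117)
98 + (-5*(((6 + 4) + 6) + 11))*I = 98 - 5*(((6 + 4) + 6) + 11)*117 = 98 - 5*((10 + 6) + 11)*117 = 98 - 5*(16 + 11)*117 = 98 - 5*27*117 = 98 - 135*117 = 98 - 15795 = -15697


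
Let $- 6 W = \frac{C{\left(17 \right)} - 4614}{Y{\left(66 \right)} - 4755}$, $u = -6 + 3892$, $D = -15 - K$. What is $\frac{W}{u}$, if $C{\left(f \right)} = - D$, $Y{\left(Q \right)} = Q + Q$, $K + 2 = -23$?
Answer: $- \frac{1156}{26947467} \approx -4.2898 \cdot 10^{-5}$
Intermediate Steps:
$K = -25$ ($K = -2 - 23 = -25$)
$D = 10$ ($D = -15 - -25 = -15 + 25 = 10$)
$Y{\left(Q \right)} = 2 Q$
$u = 3886$
$C{\left(f \right)} = -10$ ($C{\left(f \right)} = \left(-1\right) 10 = -10$)
$W = - \frac{2312}{13869}$ ($W = - \frac{\left(-10 - 4614\right) \frac{1}{2 \cdot 66 - 4755}}{6} = - \frac{\left(-4624\right) \frac{1}{132 - 4755}}{6} = - \frac{\left(-4624\right) \frac{1}{-4623}}{6} = - \frac{\left(-4624\right) \left(- \frac{1}{4623}\right)}{6} = \left(- \frac{1}{6}\right) \frac{4624}{4623} = - \frac{2312}{13869} \approx -0.1667$)
$\frac{W}{u} = - \frac{2312}{13869 \cdot 3886} = \left(- \frac{2312}{13869}\right) \frac{1}{3886} = - \frac{1156}{26947467}$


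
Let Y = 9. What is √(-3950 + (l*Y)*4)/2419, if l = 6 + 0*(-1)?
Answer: I*√3734/2419 ≈ 0.025261*I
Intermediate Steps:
l = 6 (l = 6 + 0 = 6)
√(-3950 + (l*Y)*4)/2419 = √(-3950 + (6*9)*4)/2419 = √(-3950 + 54*4)*(1/2419) = √(-3950 + 216)*(1/2419) = √(-3734)*(1/2419) = (I*√3734)*(1/2419) = I*√3734/2419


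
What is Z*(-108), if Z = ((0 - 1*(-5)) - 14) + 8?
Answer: 108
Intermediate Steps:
Z = -1 (Z = ((0 + 5) - 14) + 8 = (5 - 14) + 8 = -9 + 8 = -1)
Z*(-108) = -1*(-108) = 108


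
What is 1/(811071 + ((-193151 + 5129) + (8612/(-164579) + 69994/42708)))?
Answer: 3514419966/2189661421266949 ≈ 1.6050e-6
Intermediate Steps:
1/(811071 + ((-193151 + 5129) + (8612/(-164579) + 69994/42708))) = 1/(811071 + (-188022 + (8612*(-1/164579) + 69994*(1/42708)))) = 1/(811071 + (-188022 + (-8612/164579 + 34997/21354))) = 1/(811071 + (-188022 + 5575870615/3514419966)) = 1/(811071 - 660782694976637/3514419966) = 1/(2189661421266949/3514419966) = 3514419966/2189661421266949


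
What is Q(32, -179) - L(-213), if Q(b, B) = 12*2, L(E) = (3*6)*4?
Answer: -48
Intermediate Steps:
L(E) = 72 (L(E) = 18*4 = 72)
Q(b, B) = 24
Q(32, -179) - L(-213) = 24 - 1*72 = 24 - 72 = -48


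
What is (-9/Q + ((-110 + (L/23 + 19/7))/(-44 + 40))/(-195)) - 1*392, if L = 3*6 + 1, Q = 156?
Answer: -9850349/25116 ≈ -392.19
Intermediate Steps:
L = 19 (L = 18 + 1 = 19)
(-9/Q + ((-110 + (L/23 + 19/7))/(-44 + 40))/(-195)) - 1*392 = (-9/156 + ((-110 + (19/23 + 19/7))/(-44 + 40))/(-195)) - 1*392 = (-9*1/156 + ((-110 + (19*(1/23) + 19*(1/7)))/(-4))*(-1/195)) - 392 = (-3/52 + ((-110 + (19/23 + 19/7))*(-1/4))*(-1/195)) - 392 = (-3/52 + ((-110 + 570/161)*(-1/4))*(-1/195)) - 392 = (-3/52 - 17140/161*(-1/4)*(-1/195)) - 392 = (-3/52 + (4285/161)*(-1/195)) - 392 = (-3/52 - 857/6279) - 392 = -4877/25116 - 392 = -9850349/25116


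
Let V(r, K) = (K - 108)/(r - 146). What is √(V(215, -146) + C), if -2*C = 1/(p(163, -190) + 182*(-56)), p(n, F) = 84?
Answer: I*√4960211970/36708 ≈ 1.9186*I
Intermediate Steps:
V(r, K) = (-108 + K)/(-146 + r)
C = 1/20216 (C = -1/(2*(84 + 182*(-56))) = -1/(2*(84 - 10192)) = -½/(-10108) = -½*(-1/10108) = 1/20216 ≈ 4.9466e-5)
√(V(215, -146) + C) = √((-108 - 146)/(-146 + 215) + 1/20216) = √(-254/69 + 1/20216) = √(-5134795/1394904) = I*√4960211970/36708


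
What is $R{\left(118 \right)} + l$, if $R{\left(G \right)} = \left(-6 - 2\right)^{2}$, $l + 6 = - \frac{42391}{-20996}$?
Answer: $\frac{1260159}{20996} \approx 60.019$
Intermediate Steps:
$l = - \frac{83585}{20996}$ ($l = -6 - \frac{42391}{-20996} = -6 - - \frac{42391}{20996} = -6 + \frac{42391}{20996} = - \frac{83585}{20996} \approx -3.981$)
$R{\left(G \right)} = 64$ ($R{\left(G \right)} = \left(-8\right)^{2} = 64$)
$R{\left(118 \right)} + l = 64 - \frac{83585}{20996} = \frac{1260159}{20996}$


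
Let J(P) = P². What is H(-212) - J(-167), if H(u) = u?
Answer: -28101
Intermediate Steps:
H(-212) - J(-167) = -212 - 1*(-167)² = -212 - 1*27889 = -212 - 27889 = -28101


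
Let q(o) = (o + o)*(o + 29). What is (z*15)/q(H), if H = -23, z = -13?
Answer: 65/92 ≈ 0.70652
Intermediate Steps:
q(o) = 2*o*(29 + o) (q(o) = (2*o)*(29 + o) = 2*o*(29 + o))
(z*15)/q(H) = (-13*15)/((2*(-23)*(29 - 23))) = -195/(2*(-23)*6) = -195/(-276) = -195*(-1/276) = 65/92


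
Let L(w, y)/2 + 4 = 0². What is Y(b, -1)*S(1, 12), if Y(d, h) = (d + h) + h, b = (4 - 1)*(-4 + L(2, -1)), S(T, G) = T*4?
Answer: -152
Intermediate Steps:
L(w, y) = -8 (L(w, y) = -8 + 2*0² = -8 + 2*0 = -8 + 0 = -8)
S(T, G) = 4*T
b = -36 (b = (4 - 1)*(-4 - 8) = 3*(-12) = -36)
Y(d, h) = d + 2*h
Y(b, -1)*S(1, 12) = (-36 + 2*(-1))*(4*1) = (-36 - 2)*4 = -38*4 = -152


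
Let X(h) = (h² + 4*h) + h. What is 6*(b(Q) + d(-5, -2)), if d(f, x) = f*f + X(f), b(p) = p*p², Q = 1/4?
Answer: 4803/32 ≈ 150.09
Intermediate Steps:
Q = ¼ ≈ 0.25000
X(h) = h² + 5*h
b(p) = p³
d(f, x) = f² + f*(5 + f) (d(f, x) = f*f + f*(5 + f) = f² + f*(5 + f))
6*(b(Q) + d(-5, -2)) = 6*((¼)³ - 5*(5 + 2*(-5))) = 6*(1/64 - 5*(5 - 10)) = 6*(1/64 - 5*(-5)) = 6*(1/64 + 25) = 6*(1601/64) = 4803/32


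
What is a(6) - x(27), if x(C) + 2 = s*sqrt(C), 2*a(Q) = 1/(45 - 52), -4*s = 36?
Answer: 27/14 + 27*sqrt(3) ≈ 48.694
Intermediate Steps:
s = -9 (s = -1/4*36 = -9)
a(Q) = -1/14 (a(Q) = 1/(2*(45 - 52)) = (1/2)/(-7) = (1/2)*(-1/7) = -1/14)
x(C) = -2 - 9*sqrt(C)
a(6) - x(27) = -1/14 - (-2 - 27*sqrt(3)) = -1/14 + (2 + 27*sqrt(3)) = 27/14 + 27*sqrt(3)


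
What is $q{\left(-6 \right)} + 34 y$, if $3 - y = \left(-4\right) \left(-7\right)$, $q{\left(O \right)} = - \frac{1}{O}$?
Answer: $- \frac{5099}{6} \approx -849.83$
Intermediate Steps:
$y = -25$ ($y = 3 - \left(-4\right) \left(-7\right) = 3 - 28 = -25$)
$q{\left(-6 \right)} + 34 y = - \frac{1}{-6} + 34 \left(-25\right) = \left(-1\right) \left(- \frac{1}{6}\right) - 850 = \frac{1}{6} - 850 = - \frac{5099}{6}$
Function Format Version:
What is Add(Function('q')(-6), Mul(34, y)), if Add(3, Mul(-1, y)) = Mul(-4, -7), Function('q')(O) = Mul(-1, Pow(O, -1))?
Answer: Rational(-5099, 6) ≈ -849.83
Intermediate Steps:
y = -25 (y = Add(3, Mul(-1, Mul(-4, -7))) = Add(3, Mul(-1, 28)) = Add(3, -28) = -25)
Add(Function('q')(-6), Mul(34, y)) = Add(Mul(-1, Pow(-6, -1)), Mul(34, -25)) = Add(Mul(-1, Rational(-1, 6)), -850) = Add(Rational(1, 6), -850) = Rational(-5099, 6)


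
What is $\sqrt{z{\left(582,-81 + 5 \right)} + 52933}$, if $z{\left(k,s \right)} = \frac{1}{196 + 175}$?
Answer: $\frac{24 \sqrt{12648874}}{371} \approx 230.07$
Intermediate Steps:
$z{\left(k,s \right)} = \frac{1}{371}$
$\sqrt{z{\left(582,-81 + 5 \right)} + 52933} = \sqrt{\frac{1}{371} + 52933} = \sqrt{\frac{19638144}{371}} = \frac{24 \sqrt{12648874}}{371}$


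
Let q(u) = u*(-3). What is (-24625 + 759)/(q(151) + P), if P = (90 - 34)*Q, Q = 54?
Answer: -23866/2571 ≈ -9.2828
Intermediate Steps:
q(u) = -3*u
P = 3024 (P = (90 - 34)*54 = 56*54 = 3024)
(-24625 + 759)/(q(151) + P) = (-24625 + 759)/(-3*151 + 3024) = -23866/(-453 + 3024) = -23866/2571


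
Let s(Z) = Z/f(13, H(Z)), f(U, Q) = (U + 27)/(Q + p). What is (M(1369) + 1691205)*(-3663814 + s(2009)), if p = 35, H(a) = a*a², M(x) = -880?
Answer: 1376753092913242135/2 ≈ 6.8838e+17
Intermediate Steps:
H(a) = a³
f(U, Q) = (27 + U)/(35 + Q) (f(U, Q) = (U + 27)/(Q + 35) = (27 + U)/(35 + Q))
s(Z) = Z*(7/8 + Z³/40) (s(Z) = Z/(((27 + 13)/(35 + Z³))) = Z/((40/(35 + Z³))) = Z*(7/8 + Z³/40))
(M(1369) + 1691205)*(-3663814 + s(2009)) = (-880 + 1691205)*(-3663814 + (1/40)*2009*(35 + 2009³)) = 1690325*(-3663814 + (1/40)*2009*(35 + 8108486729)) = 1690325*(-3663814 + (1/40)*2009*8108486764) = 1690325*(-3663814 + 4072487477219/10) = 1690325*(4072450839079/10) = 1376753092913242135/2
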